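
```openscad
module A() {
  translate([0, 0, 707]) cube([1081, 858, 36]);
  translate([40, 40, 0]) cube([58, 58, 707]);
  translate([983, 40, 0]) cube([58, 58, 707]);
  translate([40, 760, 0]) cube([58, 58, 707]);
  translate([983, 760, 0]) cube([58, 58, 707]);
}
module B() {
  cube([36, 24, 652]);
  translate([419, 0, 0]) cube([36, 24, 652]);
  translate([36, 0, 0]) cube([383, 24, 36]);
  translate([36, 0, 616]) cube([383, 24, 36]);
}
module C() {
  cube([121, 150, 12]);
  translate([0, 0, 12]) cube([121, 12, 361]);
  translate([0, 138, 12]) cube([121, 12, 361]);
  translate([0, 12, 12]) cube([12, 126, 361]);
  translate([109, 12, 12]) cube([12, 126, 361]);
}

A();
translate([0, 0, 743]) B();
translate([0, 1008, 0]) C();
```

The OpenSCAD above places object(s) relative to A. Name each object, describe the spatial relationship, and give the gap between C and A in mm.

A is a table. B is a picture frame. C is an open box. The picture frame is on top of the table. The open box is on the floor beside the table on its +y side. The gap between the open box and the table is 150 mm.

The open box's nearest face is 150 mm from the table's +y face.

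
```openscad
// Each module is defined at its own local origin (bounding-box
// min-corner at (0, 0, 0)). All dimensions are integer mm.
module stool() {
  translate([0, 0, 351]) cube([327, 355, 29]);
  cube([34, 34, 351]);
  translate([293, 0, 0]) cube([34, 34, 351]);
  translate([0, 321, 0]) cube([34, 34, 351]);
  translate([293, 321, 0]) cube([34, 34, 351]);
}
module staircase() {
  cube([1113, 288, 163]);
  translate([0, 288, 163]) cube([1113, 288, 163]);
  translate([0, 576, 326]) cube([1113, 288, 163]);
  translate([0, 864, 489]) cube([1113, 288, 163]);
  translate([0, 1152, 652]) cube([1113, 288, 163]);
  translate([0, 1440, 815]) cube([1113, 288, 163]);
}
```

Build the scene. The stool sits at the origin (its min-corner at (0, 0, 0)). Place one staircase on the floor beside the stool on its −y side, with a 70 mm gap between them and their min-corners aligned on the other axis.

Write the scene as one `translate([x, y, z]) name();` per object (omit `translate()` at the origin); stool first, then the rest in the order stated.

stool();
translate([0, -1798, 0]) staircase();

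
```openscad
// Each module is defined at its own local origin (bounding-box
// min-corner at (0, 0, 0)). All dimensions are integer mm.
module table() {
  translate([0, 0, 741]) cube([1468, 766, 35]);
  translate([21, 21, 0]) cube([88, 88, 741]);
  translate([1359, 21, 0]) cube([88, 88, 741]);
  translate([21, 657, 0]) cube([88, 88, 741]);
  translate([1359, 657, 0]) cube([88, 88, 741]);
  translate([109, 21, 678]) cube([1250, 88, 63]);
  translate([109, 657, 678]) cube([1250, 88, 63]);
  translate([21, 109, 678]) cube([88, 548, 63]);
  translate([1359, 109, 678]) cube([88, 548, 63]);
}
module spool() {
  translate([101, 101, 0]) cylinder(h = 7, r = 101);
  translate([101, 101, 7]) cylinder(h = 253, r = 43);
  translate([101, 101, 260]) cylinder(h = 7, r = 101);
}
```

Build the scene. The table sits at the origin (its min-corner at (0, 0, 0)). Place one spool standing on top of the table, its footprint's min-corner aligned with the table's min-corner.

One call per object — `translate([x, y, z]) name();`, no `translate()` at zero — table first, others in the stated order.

table();
translate([0, 0, 776]) spool();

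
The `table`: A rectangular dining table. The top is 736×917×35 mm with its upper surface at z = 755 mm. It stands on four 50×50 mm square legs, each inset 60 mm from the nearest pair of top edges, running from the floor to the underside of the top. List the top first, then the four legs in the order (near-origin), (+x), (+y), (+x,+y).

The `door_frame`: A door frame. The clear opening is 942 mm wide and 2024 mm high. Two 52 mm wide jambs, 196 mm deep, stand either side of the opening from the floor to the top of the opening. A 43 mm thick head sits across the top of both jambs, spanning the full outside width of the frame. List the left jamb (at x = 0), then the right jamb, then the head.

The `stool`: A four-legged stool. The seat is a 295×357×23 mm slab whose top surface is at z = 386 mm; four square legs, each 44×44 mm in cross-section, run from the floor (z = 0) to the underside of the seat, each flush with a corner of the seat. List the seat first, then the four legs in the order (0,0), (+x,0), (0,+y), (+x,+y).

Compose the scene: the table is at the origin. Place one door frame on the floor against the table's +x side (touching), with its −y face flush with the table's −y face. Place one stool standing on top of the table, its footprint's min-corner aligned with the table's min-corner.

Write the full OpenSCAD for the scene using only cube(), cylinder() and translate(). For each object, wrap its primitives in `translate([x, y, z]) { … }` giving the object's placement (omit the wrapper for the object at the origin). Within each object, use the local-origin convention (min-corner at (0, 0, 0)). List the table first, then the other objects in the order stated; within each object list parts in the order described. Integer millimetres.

translate([0, 0, 720]) cube([736, 917, 35]);
translate([60, 60, 0]) cube([50, 50, 720]);
translate([626, 60, 0]) cube([50, 50, 720]);
translate([60, 807, 0]) cube([50, 50, 720]);
translate([626, 807, 0]) cube([50, 50, 720]);
translate([736, 0, 0]) {
  cube([52, 196, 2024]);
  translate([994, 0, 0]) cube([52, 196, 2024]);
  translate([0, 0, 2024]) cube([1046, 196, 43]);
}
translate([0, 0, 755]) {
  translate([0, 0, 363]) cube([295, 357, 23]);
  cube([44, 44, 363]);
  translate([251, 0, 0]) cube([44, 44, 363]);
  translate([0, 313, 0]) cube([44, 44, 363]);
  translate([251, 313, 0]) cube([44, 44, 363]);
}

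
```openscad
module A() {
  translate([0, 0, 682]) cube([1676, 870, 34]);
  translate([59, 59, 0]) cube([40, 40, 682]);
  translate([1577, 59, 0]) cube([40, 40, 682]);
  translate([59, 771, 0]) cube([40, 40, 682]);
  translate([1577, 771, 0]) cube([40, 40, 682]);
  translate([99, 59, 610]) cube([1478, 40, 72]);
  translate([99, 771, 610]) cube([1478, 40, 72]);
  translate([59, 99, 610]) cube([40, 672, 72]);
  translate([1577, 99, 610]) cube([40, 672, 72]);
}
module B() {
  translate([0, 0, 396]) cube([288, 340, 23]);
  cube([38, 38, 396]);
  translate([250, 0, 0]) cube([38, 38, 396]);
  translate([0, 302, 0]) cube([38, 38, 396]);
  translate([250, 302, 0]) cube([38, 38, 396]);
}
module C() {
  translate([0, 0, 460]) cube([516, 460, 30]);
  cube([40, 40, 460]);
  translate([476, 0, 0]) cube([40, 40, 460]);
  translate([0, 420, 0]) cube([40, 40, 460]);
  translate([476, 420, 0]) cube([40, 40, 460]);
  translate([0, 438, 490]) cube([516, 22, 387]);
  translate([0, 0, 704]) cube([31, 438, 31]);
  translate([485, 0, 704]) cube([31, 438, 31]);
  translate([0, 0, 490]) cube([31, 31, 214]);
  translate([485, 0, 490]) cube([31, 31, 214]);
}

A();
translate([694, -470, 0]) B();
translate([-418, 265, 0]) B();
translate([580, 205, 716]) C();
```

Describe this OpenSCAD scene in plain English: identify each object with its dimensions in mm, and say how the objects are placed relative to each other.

A is a table with a 1676×870 mm rectangular top, 34 mm thick, top surface at z = 716 mm, supported by four 40×40 mm square legs, each inset 59 mm from the nearest pair of top edges, running from the floor. Four apron rails, 40 mm thick and 72 mm tall, run between adjacent legs with their top edges flush with the underside of the top and their outer faces flush with the legs' outer faces.

B is a simple wooden stool: a rectangular seat 288 mm (x) by 340 mm (y), 23 mm thick, top face at z = 419 mm, on four square legs, each 38×38 mm in cross-section. The legs rest on z = 0, each flush with a corner of the seat.

C is a chair: 516×460 mm seat, 30 mm thick, top at z = 490 mm, on four 40 mm square corner legs flush with the seat edges. A 22 mm thick backrest slab spans the full seat width, extending 387 mm above the seat top, its back face flush with the seat's +y edge. Two armrests of 31×31 mm section run along each side from the seat's front edge to the front of the backrest, top faces 245 mm above the seat top and outer faces flush with the seat's x-edges; a 31×31 mm post under the front of each armrest stands on the seat at the front corner.

Two stools sit around the table at the −y, −x sides. The chair is on top of the table, centred.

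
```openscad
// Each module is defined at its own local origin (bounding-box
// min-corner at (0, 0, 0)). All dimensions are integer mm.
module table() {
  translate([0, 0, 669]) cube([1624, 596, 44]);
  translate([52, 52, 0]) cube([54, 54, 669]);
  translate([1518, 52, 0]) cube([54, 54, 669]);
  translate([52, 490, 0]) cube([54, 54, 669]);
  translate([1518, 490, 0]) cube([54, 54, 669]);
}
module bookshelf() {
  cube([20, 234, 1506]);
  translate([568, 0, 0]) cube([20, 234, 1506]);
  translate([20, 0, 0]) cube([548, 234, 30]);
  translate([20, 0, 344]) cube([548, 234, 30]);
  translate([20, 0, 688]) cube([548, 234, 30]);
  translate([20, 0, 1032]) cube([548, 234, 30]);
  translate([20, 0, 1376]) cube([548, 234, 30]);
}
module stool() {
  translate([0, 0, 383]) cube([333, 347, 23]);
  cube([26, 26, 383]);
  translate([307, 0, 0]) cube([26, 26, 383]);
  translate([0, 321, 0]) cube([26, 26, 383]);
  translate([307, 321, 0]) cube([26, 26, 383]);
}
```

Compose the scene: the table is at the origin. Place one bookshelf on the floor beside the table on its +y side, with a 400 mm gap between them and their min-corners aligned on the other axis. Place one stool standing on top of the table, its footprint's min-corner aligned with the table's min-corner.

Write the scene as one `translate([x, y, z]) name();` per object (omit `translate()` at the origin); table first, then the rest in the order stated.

table();
translate([0, 996, 0]) bookshelf();
translate([0, 0, 713]) stool();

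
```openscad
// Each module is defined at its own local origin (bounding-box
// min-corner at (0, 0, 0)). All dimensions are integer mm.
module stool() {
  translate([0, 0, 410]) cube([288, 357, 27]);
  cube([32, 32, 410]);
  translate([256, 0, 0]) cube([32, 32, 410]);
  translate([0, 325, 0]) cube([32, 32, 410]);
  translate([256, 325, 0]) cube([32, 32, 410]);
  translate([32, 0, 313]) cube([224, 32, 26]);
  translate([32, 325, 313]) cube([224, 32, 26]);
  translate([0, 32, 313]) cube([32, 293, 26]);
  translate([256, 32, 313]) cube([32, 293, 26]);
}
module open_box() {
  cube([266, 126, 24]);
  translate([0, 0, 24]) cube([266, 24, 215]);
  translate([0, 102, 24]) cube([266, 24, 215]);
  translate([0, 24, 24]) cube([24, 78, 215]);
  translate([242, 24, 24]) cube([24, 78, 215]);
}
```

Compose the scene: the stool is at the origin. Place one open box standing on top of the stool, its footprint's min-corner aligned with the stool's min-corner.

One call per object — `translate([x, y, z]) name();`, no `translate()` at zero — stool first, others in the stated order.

stool();
translate([0, 0, 437]) open_box();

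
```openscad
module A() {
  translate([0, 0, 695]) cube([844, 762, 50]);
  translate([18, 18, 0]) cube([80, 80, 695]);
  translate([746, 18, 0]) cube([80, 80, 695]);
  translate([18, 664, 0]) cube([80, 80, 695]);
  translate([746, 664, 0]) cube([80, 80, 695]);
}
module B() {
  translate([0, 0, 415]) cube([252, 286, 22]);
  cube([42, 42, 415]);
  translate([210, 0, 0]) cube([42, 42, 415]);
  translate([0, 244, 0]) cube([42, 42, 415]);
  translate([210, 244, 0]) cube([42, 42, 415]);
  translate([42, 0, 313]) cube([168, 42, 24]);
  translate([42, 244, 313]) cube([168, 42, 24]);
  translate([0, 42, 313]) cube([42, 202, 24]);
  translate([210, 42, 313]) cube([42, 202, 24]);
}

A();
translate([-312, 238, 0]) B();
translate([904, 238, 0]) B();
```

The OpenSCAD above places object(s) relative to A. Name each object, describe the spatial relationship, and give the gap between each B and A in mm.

A is a table. B is a stool. Two stools sit around the table at the −x, +x sides. The gap between each stool and the table is 60 mm.

Each stool's nearest face is 60 mm from the table's bounding box.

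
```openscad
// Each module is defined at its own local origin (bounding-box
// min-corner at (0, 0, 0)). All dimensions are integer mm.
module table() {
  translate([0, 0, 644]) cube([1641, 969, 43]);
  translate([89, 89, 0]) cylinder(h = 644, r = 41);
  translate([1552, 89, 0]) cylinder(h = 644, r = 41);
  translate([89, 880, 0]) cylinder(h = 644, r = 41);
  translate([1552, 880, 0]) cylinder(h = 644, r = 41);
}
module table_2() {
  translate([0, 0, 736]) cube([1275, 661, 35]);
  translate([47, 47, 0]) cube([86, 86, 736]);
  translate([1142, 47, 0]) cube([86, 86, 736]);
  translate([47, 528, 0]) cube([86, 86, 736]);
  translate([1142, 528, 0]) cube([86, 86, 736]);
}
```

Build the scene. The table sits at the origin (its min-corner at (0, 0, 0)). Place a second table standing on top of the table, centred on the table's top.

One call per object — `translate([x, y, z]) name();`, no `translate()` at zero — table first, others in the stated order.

table();
translate([183, 154, 687]) table_2();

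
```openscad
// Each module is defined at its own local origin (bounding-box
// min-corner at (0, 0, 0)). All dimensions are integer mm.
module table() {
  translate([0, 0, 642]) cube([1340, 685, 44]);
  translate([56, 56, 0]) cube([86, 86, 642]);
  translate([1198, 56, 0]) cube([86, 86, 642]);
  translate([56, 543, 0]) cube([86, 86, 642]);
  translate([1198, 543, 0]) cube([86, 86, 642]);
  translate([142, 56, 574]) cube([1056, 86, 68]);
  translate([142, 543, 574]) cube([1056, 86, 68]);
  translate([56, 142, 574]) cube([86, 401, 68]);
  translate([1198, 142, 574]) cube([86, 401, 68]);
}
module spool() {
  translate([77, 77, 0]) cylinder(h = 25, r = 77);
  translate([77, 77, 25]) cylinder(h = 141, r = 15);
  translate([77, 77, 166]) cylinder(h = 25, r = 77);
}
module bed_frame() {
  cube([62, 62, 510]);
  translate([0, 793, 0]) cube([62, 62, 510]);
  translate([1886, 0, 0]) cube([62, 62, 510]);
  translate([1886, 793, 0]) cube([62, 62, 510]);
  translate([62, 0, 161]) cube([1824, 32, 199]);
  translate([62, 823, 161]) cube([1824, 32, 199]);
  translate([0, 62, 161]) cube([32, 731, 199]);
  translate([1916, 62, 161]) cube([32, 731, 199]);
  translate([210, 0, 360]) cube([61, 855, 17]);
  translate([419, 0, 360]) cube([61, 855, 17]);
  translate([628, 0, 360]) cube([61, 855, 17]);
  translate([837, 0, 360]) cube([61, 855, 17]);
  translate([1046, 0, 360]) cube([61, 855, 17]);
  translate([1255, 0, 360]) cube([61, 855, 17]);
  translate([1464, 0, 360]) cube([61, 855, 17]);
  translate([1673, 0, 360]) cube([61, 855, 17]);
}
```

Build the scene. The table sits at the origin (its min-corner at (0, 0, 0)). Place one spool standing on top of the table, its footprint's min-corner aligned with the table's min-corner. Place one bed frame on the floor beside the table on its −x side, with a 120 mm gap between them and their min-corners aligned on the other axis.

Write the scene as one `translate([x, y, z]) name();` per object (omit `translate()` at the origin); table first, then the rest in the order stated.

table();
translate([0, 0, 686]) spool();
translate([-2068, 0, 0]) bed_frame();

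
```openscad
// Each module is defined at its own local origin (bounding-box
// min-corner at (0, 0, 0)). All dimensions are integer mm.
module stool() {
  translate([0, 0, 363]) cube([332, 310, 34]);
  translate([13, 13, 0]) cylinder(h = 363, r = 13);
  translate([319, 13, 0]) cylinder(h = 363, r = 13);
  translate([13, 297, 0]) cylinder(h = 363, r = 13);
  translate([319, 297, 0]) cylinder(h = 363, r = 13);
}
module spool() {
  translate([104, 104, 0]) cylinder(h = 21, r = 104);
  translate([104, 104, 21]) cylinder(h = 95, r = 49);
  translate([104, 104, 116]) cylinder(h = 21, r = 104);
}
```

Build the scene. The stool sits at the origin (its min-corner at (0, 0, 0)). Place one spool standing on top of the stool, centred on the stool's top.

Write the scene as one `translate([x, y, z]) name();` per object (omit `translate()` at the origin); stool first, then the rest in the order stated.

stool();
translate([62, 51, 397]) spool();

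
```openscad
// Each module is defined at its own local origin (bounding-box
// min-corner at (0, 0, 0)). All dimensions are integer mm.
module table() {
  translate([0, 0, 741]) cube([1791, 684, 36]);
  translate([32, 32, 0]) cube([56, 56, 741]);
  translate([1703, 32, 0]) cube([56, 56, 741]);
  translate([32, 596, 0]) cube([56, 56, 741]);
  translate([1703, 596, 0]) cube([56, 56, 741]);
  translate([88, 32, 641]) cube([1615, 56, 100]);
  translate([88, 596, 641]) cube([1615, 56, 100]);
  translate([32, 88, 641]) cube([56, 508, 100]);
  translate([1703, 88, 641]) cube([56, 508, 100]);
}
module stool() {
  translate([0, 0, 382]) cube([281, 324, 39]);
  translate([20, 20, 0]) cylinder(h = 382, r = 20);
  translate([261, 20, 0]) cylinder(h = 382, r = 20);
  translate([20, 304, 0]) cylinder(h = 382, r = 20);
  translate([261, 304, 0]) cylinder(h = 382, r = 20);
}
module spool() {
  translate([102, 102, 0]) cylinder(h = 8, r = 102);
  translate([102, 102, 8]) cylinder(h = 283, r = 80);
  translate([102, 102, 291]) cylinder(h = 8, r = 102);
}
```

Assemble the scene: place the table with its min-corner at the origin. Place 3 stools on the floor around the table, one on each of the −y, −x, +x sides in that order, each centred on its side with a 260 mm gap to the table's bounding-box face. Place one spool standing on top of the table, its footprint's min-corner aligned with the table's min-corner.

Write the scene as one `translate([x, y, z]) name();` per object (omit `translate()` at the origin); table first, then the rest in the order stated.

table();
translate([755, -584, 0]) stool();
translate([-541, 180, 0]) stool();
translate([2051, 180, 0]) stool();
translate([0, 0, 777]) spool();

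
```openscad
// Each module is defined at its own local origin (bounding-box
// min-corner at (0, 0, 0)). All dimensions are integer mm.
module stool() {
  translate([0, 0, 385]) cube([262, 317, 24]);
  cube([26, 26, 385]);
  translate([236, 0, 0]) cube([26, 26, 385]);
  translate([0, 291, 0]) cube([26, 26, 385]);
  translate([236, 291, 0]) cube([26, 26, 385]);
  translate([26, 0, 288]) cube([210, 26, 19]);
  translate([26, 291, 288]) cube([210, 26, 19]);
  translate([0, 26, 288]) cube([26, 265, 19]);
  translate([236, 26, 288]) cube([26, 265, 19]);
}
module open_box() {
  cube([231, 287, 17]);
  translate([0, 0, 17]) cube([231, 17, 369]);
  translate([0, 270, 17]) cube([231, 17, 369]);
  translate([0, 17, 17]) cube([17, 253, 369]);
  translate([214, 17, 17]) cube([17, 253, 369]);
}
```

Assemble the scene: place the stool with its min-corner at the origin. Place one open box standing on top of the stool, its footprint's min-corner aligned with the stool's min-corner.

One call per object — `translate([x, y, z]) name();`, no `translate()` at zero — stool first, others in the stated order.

stool();
translate([0, 0, 409]) open_box();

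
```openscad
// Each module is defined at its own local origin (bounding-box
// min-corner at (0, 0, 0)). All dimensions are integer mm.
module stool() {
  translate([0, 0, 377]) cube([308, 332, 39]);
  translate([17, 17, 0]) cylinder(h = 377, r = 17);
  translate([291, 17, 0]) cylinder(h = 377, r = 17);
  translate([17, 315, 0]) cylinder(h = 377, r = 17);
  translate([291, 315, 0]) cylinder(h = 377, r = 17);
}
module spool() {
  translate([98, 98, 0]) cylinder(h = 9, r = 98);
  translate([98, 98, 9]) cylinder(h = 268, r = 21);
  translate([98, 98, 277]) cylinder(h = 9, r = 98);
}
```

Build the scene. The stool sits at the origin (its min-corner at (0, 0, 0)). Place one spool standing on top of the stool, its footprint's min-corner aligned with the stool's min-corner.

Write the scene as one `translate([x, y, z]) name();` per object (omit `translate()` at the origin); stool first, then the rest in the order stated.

stool();
translate([0, 0, 416]) spool();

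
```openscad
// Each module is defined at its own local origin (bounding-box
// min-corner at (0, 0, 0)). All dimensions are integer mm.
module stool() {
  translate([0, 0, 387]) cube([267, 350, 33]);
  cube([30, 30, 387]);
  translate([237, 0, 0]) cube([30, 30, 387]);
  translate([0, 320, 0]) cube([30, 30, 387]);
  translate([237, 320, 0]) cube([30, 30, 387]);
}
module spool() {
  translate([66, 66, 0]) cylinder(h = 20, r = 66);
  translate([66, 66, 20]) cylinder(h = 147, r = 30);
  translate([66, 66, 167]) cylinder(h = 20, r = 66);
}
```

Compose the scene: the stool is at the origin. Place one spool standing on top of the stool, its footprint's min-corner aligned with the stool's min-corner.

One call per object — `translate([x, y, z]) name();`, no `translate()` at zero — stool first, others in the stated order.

stool();
translate([0, 0, 420]) spool();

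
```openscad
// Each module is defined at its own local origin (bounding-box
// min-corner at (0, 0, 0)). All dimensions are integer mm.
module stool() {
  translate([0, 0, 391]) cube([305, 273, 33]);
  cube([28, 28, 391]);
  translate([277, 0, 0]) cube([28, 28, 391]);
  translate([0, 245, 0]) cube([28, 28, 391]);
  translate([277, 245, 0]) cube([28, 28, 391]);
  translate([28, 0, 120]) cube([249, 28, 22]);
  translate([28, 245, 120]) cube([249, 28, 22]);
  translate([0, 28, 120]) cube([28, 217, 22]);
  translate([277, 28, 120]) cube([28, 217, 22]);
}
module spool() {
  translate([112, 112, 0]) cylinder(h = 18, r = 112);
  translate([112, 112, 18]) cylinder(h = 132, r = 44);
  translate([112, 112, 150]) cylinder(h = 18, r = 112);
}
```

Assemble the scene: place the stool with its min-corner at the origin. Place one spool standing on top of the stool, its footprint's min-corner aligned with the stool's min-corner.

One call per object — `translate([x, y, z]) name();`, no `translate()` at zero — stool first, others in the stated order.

stool();
translate([0, 0, 424]) spool();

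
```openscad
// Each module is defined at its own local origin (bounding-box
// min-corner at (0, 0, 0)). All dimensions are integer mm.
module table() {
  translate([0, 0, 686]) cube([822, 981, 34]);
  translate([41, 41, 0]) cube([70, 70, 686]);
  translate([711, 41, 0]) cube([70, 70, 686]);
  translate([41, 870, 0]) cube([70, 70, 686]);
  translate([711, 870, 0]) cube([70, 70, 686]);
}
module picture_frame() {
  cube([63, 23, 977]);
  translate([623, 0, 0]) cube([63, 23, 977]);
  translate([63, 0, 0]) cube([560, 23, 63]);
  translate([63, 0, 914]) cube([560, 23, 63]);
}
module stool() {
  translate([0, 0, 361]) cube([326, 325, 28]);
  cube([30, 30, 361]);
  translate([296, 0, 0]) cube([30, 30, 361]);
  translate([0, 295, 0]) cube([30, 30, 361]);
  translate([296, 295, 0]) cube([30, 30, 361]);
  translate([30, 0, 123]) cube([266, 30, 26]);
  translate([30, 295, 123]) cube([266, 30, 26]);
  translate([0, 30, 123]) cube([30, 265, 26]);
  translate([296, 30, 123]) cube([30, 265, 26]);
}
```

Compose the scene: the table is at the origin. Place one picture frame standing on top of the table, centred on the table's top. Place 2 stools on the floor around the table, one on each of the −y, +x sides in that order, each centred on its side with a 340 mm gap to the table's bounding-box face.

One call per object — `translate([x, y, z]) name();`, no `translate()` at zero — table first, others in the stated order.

table();
translate([68, 479, 720]) picture_frame();
translate([248, -665, 0]) stool();
translate([1162, 328, 0]) stool();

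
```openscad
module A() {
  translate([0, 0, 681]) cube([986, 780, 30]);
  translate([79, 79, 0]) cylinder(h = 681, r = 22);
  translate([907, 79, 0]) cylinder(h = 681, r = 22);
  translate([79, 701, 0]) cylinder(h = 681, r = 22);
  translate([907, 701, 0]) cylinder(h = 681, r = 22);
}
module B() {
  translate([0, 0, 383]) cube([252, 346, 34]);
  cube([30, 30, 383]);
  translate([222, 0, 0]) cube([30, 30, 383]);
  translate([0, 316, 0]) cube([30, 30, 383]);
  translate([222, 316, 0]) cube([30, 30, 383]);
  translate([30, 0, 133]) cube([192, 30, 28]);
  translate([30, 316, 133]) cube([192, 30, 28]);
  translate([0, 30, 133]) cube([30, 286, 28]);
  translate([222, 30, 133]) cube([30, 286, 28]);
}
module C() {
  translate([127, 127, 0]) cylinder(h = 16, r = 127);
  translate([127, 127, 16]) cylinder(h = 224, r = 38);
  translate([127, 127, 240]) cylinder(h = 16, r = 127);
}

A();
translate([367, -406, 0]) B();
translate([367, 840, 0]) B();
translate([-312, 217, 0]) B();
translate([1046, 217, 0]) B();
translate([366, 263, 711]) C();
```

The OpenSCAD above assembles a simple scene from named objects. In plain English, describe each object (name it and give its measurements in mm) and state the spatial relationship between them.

A is a table with a 986×780 mm rectangular top, 30 mm thick, top surface at z = 711 mm, supported by four round legs of 44 mm diameter, each leg's bounding box inset 57 mm from the nearest pair of top edges, running from the floor.

B is a four-legged stool. The seat is a 252×346×34 mm slab whose top surface is at z = 417 mm; four square legs, each 30×30 mm in cross-section, run from the floor (z = 0) to the underside of the seat, each flush with a corner of the seat. Four stretchers, 30 mm wide and 28 mm tall, connect adjacent legs with their undersides at z = 133 mm, each running between the inner faces of the legs it joins and aligned with the legs' outer faces on the other axis.

C is a spool: two coaxial disc flanges of radius 127 mm and thickness 16 mm, joined by a core cylinder of radius 38 mm and height 224 mm. The lower flange rests on z = 0 and the three cylinders share a vertical axis.

Four stools sit around the table at the −y, +y, −x, +x sides. The spool is on top of the table, centred.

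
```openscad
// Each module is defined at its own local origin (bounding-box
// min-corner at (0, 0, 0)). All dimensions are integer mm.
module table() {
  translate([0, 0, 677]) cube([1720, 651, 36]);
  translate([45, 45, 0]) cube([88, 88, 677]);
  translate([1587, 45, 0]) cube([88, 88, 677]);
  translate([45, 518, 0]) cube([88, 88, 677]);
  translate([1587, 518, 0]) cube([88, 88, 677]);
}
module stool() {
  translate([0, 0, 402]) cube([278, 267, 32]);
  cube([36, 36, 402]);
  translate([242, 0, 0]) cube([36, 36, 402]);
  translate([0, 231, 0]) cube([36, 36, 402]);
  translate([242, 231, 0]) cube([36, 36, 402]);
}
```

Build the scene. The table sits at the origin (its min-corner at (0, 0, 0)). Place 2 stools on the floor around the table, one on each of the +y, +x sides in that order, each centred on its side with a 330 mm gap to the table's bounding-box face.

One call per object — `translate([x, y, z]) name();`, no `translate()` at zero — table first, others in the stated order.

table();
translate([721, 981, 0]) stool();
translate([2050, 192, 0]) stool();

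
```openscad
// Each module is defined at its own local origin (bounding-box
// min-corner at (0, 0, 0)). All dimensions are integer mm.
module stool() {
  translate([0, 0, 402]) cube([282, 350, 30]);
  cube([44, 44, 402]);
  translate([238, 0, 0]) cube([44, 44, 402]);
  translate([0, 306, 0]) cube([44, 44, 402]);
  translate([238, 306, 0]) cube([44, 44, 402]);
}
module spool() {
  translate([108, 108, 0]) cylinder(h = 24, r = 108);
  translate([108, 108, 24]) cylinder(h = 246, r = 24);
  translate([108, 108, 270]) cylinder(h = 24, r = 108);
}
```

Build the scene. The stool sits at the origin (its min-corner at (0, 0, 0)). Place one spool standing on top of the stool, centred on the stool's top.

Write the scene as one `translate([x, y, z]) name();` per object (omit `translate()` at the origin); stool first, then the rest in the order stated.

stool();
translate([33, 67, 432]) spool();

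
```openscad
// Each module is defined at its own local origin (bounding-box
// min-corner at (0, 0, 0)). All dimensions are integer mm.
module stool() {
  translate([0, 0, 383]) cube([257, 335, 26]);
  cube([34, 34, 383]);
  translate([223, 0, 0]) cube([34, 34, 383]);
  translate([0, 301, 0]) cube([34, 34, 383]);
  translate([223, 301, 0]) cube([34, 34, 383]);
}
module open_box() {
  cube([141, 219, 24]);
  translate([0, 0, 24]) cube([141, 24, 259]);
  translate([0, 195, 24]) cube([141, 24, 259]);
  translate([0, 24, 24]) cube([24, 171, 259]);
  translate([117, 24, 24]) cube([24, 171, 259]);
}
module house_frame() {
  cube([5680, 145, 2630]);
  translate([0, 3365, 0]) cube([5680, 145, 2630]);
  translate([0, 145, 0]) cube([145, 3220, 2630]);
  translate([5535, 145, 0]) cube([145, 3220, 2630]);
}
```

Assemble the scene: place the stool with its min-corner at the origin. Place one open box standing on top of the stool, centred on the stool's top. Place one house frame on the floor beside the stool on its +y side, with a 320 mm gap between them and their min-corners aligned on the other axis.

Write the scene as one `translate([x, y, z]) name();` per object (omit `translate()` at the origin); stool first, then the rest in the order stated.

stool();
translate([58, 58, 409]) open_box();
translate([0, 655, 0]) house_frame();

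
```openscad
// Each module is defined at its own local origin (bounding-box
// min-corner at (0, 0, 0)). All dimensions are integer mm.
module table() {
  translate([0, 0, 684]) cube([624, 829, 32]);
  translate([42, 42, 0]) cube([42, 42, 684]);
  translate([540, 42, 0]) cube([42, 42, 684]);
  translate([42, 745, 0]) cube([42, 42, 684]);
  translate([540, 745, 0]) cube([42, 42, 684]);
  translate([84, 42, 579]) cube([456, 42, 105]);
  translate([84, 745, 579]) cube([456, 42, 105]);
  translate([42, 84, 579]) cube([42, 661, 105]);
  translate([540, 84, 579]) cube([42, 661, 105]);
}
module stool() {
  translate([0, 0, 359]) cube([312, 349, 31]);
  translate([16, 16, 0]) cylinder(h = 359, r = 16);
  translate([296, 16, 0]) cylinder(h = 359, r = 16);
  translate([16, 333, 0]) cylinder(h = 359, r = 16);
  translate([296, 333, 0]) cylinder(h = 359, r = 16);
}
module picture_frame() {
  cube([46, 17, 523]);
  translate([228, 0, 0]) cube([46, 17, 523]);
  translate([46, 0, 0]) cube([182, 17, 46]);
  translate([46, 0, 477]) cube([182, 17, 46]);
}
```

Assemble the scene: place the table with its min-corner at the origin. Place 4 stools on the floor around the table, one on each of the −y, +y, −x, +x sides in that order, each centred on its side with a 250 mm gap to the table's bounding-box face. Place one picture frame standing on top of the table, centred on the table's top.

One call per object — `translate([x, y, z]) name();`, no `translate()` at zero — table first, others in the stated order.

table();
translate([156, -599, 0]) stool();
translate([156, 1079, 0]) stool();
translate([-562, 240, 0]) stool();
translate([874, 240, 0]) stool();
translate([175, 406, 716]) picture_frame();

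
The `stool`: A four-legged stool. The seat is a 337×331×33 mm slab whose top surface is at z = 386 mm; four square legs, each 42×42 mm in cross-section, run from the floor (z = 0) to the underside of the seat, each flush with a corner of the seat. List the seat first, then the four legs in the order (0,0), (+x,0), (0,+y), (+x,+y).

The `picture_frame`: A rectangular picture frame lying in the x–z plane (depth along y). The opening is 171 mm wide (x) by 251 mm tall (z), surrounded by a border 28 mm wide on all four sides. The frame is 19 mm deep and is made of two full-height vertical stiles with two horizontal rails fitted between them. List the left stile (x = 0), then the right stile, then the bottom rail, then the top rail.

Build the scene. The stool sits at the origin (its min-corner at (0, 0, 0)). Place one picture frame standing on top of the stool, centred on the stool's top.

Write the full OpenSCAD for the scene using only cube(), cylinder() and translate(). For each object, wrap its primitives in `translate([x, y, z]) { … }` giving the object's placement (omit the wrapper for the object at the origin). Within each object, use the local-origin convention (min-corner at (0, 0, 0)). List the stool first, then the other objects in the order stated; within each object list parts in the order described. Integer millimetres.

translate([0, 0, 353]) cube([337, 331, 33]);
cube([42, 42, 353]);
translate([295, 0, 0]) cube([42, 42, 353]);
translate([0, 289, 0]) cube([42, 42, 353]);
translate([295, 289, 0]) cube([42, 42, 353]);
translate([55, 156, 386]) {
  cube([28, 19, 307]);
  translate([199, 0, 0]) cube([28, 19, 307]);
  translate([28, 0, 0]) cube([171, 19, 28]);
  translate([28, 0, 279]) cube([171, 19, 28]);
}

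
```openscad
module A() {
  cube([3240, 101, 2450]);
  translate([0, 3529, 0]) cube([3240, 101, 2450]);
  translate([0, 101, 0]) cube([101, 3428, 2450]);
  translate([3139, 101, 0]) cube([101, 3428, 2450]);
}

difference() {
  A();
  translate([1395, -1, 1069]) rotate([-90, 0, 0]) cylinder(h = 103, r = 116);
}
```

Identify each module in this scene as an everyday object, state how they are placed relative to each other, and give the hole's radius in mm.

A is a house frame. The house frame has a circular hole through its front wall. The hole's radius is 116 mm.

The subtracted cylinder has r = 116 mm.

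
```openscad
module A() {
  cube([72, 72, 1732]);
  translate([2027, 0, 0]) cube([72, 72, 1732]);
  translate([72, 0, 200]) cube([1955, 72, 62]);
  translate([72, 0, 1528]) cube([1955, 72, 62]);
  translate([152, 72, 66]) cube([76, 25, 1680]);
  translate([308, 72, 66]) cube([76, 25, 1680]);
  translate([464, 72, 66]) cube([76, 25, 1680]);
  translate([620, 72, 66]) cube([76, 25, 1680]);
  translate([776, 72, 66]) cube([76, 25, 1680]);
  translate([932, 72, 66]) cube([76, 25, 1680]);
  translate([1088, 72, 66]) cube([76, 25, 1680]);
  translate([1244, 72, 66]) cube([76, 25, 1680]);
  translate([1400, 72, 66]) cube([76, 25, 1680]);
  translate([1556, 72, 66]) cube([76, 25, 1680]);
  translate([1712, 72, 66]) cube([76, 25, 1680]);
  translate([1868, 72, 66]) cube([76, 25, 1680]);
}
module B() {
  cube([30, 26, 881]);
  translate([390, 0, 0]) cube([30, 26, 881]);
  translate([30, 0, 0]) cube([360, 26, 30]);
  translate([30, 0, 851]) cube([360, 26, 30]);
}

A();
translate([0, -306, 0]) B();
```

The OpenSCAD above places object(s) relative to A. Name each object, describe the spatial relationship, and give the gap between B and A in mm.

A is a fence section. B is a picture frame. The picture frame is on the floor beside the fence section on its −y side. The gap between the picture frame and the fence section is 280 mm.

The picture frame's nearest face is 280 mm from the fence section's −y face.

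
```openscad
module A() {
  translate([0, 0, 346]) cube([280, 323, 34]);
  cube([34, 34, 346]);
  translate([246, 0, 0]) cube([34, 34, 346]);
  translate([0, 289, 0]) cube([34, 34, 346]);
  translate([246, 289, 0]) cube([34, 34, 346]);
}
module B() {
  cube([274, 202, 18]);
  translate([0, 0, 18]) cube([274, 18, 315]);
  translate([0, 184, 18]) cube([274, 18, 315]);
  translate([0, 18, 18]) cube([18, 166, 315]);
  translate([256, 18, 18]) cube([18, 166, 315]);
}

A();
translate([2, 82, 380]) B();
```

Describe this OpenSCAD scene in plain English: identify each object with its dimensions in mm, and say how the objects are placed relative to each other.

A is a four-legged stool. The seat is a 280×323×34 mm slab whose top surface is at z = 380 mm; four square legs, each 34×34 mm in cross-section, run from the floor (z = 0) to the underside of the seat, each flush with a corner of the seat.

B is an open-topped rectangular box: outside dimensions 274×202×333 mm, with a uniform wall and base thickness of 18 mm. The base is a full 274×202 slab on the floor; four walls sit on top of the base. The front and back walls (the −y and +y sides) span the full width; the two side walls fit between them.

The open box is on top of the stool.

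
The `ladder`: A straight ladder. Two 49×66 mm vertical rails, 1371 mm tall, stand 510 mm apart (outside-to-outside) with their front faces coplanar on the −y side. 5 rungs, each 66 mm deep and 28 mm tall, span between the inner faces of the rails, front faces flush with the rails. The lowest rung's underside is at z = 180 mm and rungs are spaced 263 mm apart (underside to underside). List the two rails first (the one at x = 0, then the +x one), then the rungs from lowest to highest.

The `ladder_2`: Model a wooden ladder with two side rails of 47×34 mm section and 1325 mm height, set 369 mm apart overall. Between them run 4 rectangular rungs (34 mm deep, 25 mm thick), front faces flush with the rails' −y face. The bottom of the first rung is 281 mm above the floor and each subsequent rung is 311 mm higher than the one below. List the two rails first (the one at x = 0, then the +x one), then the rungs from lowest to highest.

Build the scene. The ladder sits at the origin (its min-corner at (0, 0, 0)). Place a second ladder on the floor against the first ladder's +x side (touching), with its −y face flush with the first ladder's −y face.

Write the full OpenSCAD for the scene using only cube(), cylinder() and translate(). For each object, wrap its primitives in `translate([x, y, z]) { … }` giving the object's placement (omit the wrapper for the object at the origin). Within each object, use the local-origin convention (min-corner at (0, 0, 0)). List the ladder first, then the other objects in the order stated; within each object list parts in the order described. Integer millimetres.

cube([49, 66, 1371]);
translate([461, 0, 0]) cube([49, 66, 1371]);
translate([49, 0, 180]) cube([412, 66, 28]);
translate([49, 0, 443]) cube([412, 66, 28]);
translate([49, 0, 706]) cube([412, 66, 28]);
translate([49, 0, 969]) cube([412, 66, 28]);
translate([49, 0, 1232]) cube([412, 66, 28]);
translate([510, 0, 0]) {
  cube([47, 34, 1325]);
  translate([322, 0, 0]) cube([47, 34, 1325]);
  translate([47, 0, 281]) cube([275, 34, 25]);
  translate([47, 0, 592]) cube([275, 34, 25]);
  translate([47, 0, 903]) cube([275, 34, 25]);
  translate([47, 0, 1214]) cube([275, 34, 25]);
}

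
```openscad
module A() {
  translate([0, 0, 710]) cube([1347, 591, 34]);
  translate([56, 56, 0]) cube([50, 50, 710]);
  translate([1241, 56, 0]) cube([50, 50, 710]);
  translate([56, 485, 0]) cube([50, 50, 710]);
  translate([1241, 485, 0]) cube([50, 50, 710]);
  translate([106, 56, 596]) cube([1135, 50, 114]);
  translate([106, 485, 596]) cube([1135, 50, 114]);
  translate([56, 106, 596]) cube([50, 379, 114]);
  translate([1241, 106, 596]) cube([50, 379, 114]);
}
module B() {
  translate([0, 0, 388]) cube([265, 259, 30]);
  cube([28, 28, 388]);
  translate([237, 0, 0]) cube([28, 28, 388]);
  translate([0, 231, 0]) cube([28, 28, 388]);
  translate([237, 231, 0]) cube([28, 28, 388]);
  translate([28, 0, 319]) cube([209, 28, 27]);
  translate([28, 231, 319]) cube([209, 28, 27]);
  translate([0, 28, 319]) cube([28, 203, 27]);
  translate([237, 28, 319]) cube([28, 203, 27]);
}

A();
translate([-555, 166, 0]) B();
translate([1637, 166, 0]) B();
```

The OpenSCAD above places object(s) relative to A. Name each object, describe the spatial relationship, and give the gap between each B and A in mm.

Each stool's nearest face is 290 mm from the table's bounding box.

A is a table. B is a stool. Two stools sit around the table at the −x, +x sides. The gap between each stool and the table is 290 mm.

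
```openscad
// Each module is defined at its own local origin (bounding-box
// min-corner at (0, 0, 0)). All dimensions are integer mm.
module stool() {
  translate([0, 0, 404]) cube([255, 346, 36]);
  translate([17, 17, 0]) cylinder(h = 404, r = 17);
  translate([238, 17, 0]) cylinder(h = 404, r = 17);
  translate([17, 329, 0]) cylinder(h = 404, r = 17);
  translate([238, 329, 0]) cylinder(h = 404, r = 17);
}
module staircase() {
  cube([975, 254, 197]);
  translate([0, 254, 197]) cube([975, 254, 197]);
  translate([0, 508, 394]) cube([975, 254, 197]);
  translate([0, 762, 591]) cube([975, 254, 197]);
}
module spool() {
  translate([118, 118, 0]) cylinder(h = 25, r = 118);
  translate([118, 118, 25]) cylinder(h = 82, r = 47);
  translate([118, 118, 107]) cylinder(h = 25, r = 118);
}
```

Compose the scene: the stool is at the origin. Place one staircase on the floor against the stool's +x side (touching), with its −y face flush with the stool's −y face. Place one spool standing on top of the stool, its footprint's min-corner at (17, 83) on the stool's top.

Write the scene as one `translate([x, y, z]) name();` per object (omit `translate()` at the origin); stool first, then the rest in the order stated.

stool();
translate([255, 0, 0]) staircase();
translate([17, 83, 440]) spool();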